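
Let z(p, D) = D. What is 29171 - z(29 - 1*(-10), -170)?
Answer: 29341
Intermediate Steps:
29171 - z(29 - 1*(-10), -170) = 29171 - 1*(-170) = 29171 + 170 = 29341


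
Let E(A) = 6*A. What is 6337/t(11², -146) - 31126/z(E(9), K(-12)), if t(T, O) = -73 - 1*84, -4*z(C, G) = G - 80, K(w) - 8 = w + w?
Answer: -2519435/1884 ≈ -1337.3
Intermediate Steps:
K(w) = 8 + 2*w (K(w) = 8 + (w + w) = 8 + 2*w)
z(C, G) = 20 - G/4 (z(C, G) = -(G - 80)/4 = -(-80 + G)/4 = 20 - G/4)
t(T, O) = -157 (t(T, O) = -73 - 84 = -157)
6337/t(11², -146) - 31126/z(E(9), K(-12)) = 6337/(-157) - 31126/(20 - (8 + 2*(-12))/4) = 6337*(-1/157) - 31126/(20 - (8 - 24)/4) = -6337/157 - 31126/(20 - ¼*(-16)) = -6337/157 - 31126/(20 + 4) = -6337/157 - 31126/24 = -6337/157 - 31126*1/24 = -6337/157 - 15563/12 = -2519435/1884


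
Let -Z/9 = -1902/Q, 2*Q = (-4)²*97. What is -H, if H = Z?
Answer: -8559/388 ≈ -22.059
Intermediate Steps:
Q = 776 (Q = ((-4)²*97)/2 = (16*97)/2 = (½)*1552 = 776)
Z = 8559/388 (Z = -(-17118)/776 = -9*(-951/388) = 8559/388 ≈ 22.059)
H = 8559/388 ≈ 22.059
-H = -1*8559/388 = -8559/388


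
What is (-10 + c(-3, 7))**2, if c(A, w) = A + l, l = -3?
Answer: 256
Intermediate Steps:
c(A, w) = -3 + A (c(A, w) = A - 3 = -3 + A)
(-10 + c(-3, 7))**2 = (-10 + (-3 - 3))**2 = (-10 - 6)**2 = (-16)**2 = 256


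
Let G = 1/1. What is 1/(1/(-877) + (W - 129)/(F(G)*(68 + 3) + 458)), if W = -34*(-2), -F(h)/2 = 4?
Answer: 96470/53387 ≈ 1.8070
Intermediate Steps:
G = 1 (G = 1*1 = 1)
F(h) = -8 (F(h) = -2*4 = -8)
W = 68
1/(1/(-877) + (W - 129)/(F(G)*(68 + 3) + 458)) = 1/(1/(-877) + (68 - 129)/(-8*(68 + 3) + 458)) = 1/(-1/877 - 61/(-8*71 + 458)) = 1/(-1/877 - 61/(-568 + 458)) = 1/(-1/877 - 61/(-110)) = 1/(-1/877 - 61*(-1/110)) = 1/(-1/877 + 61/110) = 1/(53387/96470) = 96470/53387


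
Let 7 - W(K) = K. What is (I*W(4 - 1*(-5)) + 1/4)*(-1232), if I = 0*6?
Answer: -308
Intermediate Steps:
I = 0
W(K) = 7 - K
(I*W(4 - 1*(-5)) + 1/4)*(-1232) = (0*(7 - (4 - 1*(-5))) + 1/4)*(-1232) = (0*(7 - (4 + 5)) + 1*(¼))*(-1232) = (0*(7 - 1*9) + ¼)*(-1232) = (0*(7 - 9) + ¼)*(-1232) = (0*(-2) + ¼)*(-1232) = (0 + ¼)*(-1232) = (¼)*(-1232) = -308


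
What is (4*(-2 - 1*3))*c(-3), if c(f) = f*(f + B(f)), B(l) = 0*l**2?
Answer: -180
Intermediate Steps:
B(l) = 0
c(f) = f**2 (c(f) = f*(f + 0) = f*f = f**2)
(4*(-2 - 1*3))*c(-3) = (4*(-2 - 1*3))*(-3)**2 = (4*(-2 - 3))*9 = (4*(-5))*9 = -20*9 = -180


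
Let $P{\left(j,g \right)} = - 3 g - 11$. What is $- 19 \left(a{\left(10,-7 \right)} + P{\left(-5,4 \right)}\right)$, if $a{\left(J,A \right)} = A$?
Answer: $570$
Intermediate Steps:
$P{\left(j,g \right)} = -11 - 3 g$
$- 19 \left(a{\left(10,-7 \right)} + P{\left(-5,4 \right)}\right) = - 19 \left(-7 - 23\right) = \left(-19\right) \left(-30\right) = 570$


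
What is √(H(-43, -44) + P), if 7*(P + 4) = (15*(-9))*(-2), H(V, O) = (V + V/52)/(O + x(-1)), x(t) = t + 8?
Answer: √1621415887/6734 ≈ 5.9796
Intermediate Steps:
x(t) = 8 + t
H(V, O) = 53*V/(52*(7 + O)) (H(V, O) = (V + V/52)/(O + (8 - 1)) = (V + V*(1/52))/(O + 7) = (V + V/52)/(7 + O) = (53*V/52)/(7 + O) = 53*V/(52*(7 + O)))
P = 242/7 (P = -4 + ((15*(-9))*(-2))/7 = -4 + (-135*(-2))/7 = -4 + (⅐)*270 = -4 + 270/7 = 242/7 ≈ 34.571)
√(H(-43, -44) + P) = √((53/52)*(-43)/(7 - 44) + 242/7) = √((53/52)*(-43)/(-37) + 242/7) = √((53/52)*(-43)*(-1/37) + 242/7) = √(2279/1924 + 242/7) = √(481561/13468) = √1621415887/6734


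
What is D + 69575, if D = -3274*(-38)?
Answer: 193987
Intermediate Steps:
D = 124412
D + 69575 = 124412 + 69575 = 193987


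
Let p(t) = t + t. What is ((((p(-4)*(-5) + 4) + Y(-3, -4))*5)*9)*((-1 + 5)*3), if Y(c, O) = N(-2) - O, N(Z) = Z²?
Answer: 28080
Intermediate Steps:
p(t) = 2*t
Y(c, O) = 4 - O (Y(c, O) = (-2)² - O = 4 - O)
((((p(-4)*(-5) + 4) + Y(-3, -4))*5)*9)*((-1 + 5)*3) = (((((2*(-4))*(-5) + 4) + (4 - 1*(-4)))*5)*9)*((-1 + 5)*3) = ((((-8*(-5) + 4) + (4 + 4))*5)*9)*(4*3) = ((((40 + 4) + 8)*5)*9)*12 = (((44 + 8)*5)*9)*12 = ((52*5)*9)*12 = (260*9)*12 = 2340*12 = 28080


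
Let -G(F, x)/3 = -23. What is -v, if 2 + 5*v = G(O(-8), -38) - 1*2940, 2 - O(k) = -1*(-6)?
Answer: 2873/5 ≈ 574.60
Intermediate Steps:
O(k) = -4 (O(k) = 2 - (-1)*(-6) = 2 - 1*6 = 2 - 6 = -4)
G(F, x) = 69 (G(F, x) = -3*(-23) = 69)
v = -2873/5 (v = -⅖ + (69 - 1*2940)/5 = -⅖ + (69 - 2940)/5 = -⅖ + (⅕)*(-2871) = -⅖ - 2871/5 = -2873/5 ≈ -574.60)
-v = -1*(-2873/5) = 2873/5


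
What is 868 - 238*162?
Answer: -37688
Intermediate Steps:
868 - 238*162 = 868 - 38556 = -37688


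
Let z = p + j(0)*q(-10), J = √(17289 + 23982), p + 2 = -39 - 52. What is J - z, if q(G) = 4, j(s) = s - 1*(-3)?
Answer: 81 + √41271 ≈ 284.15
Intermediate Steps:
j(s) = 3 + s (j(s) = s + 3 = 3 + s)
p = -93 (p = -2 + (-39 - 52) = -2 - 91 = -93)
J = √41271 ≈ 203.15
z = -81 (z = -93 + (3 + 0)*4 = -93 + 3*4 = -93 + 12 = -81)
J - z = √41271 - 1*(-81) = √41271 + 81 = 81 + √41271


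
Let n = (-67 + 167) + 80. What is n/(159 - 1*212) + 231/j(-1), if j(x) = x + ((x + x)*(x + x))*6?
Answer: 8103/1219 ≈ 6.6473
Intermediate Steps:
n = 180 (n = 100 + 80 = 180)
j(x) = x + 24*x² (j(x) = x + ((2*x)*(2*x))*6 = x + (4*x²)*6 = x + 24*x²)
n/(159 - 1*212) + 231/j(-1) = 180/(159 - 1*212) + 231/((-(1 + 24*(-1)))) = 180/(159 - 212) + 231/((-(1 - 24))) = 180/(-53) + 231/((-1*(-23))) = 180*(-1/53) + 231/23 = -180/53 + 231*(1/23) = -180/53 + 231/23 = 8103/1219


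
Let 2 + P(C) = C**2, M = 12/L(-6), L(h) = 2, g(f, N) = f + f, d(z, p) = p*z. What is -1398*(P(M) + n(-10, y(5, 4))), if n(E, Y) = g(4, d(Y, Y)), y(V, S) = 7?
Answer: -58716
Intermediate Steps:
g(f, N) = 2*f
n(E, Y) = 8 (n(E, Y) = 2*4 = 8)
M = 6 (M = 12/2 = 12*(1/2) = 6)
P(C) = -2 + C**2
-1398*(P(M) + n(-10, y(5, 4))) = -1398*((-2 + 6**2) + 8) = -1398*((-2 + 36) + 8) = -1398*(34 + 8) = -1398*42 = -58716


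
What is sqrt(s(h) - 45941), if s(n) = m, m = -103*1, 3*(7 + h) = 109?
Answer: 6*I*sqrt(1279) ≈ 214.58*I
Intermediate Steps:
h = 88/3 (h = -7 + (1/3)*109 = -7 + 109/3 = 88/3 ≈ 29.333)
m = -103
s(n) = -103
sqrt(s(h) - 45941) = sqrt(-103 - 45941) = sqrt(-46044) = 6*I*sqrt(1279)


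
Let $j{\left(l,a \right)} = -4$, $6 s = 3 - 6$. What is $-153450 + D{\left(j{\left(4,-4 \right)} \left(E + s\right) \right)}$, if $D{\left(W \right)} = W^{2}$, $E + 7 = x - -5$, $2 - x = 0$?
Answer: $-153446$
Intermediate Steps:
$x = 2$ ($x = 2 - 0 = 2 + 0 = 2$)
$s = - \frac{1}{2}$ ($s = \frac{3 - 6}{6} = \frac{1}{6} \left(-3\right) = - \frac{1}{2} \approx -0.5$)
$E = 0$ ($E = -7 + \left(2 - -5\right) = -7 + \left(2 + 5\right) = -7 + 7 = 0$)
$-153450 + D{\left(j{\left(4,-4 \right)} \left(E + s\right) \right)} = -153450 + \left(- 4 \left(0 - \frac{1}{2}\right)\right)^{2} = -153450 + \left(\left(-4\right) \left(- \frac{1}{2}\right)\right)^{2} = -153450 + 2^{2} = -153450 + 4 = -153446$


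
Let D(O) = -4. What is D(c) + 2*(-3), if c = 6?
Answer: -10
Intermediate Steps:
D(c) + 2*(-3) = -4 + 2*(-3) = -4 - 6 = -10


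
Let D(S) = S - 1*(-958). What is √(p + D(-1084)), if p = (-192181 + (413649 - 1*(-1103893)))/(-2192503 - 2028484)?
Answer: I*√2250502469576601/4220987 ≈ 11.239*I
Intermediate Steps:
D(S) = 958 + S (D(S) = S + 958 = 958 + S)
p = -1325361/4220987 (p = (-192181 + (413649 + 1103893))/(-4220987) = (-192181 + 1517542)*(-1/4220987) = 1325361*(-1/4220987) = -1325361/4220987 ≈ -0.31399)
√(p + D(-1084)) = √(-1325361/4220987 + (958 - 1084)) = √(-1325361/4220987 - 126) = √(-533169723/4220987) = I*√2250502469576601/4220987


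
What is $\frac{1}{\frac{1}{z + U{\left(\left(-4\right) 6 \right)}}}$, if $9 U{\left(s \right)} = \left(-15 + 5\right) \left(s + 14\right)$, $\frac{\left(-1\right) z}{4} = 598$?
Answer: $- \frac{21428}{9} \approx -2380.9$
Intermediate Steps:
$z = -2392$ ($z = \left(-4\right) 598 = -2392$)
$U{\left(s \right)} = - \frac{140}{9} - \frac{10 s}{9}$ ($U{\left(s \right)} = \frac{\left(-15 + 5\right) \left(s + 14\right)}{9} = \frac{\left(-10\right) \left(14 + s\right)}{9} = \frac{-140 - 10 s}{9} = - \frac{140}{9} - \frac{10 s}{9}$)
$\frac{1}{\frac{1}{z + U{\left(\left(-4\right) 6 \right)}}} = \frac{1}{\frac{1}{-2392 - \left(\frac{140}{9} + \frac{10 \left(\left(-4\right) 6\right)}{9}\right)}} = \frac{1}{\frac{1}{-2392 - - \frac{100}{9}}} = \frac{1}{\frac{1}{-2392 + \left(- \frac{140}{9} + \frac{80}{3}\right)}} = \frac{1}{\frac{1}{-2392 + \frac{100}{9}}} = \frac{1}{\frac{1}{- \frac{21428}{9}}} = \frac{1}{- \frac{9}{21428}} = - \frac{21428}{9}$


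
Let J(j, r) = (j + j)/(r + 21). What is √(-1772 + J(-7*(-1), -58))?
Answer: I*√2426386/37 ≈ 42.1*I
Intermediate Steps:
J(j, r) = 2*j/(21 + r) (J(j, r) = (2*j)/(21 + r) = 2*j/(21 + r))
√(-1772 + J(-7*(-1), -58)) = √(-1772 + 2*(-7*(-1))/(21 - 58)) = √(-1772 + 2*7/(-37)) = √(-1772 + 2*7*(-1/37)) = √(-1772 - 14/37) = √(-65578/37) = I*√2426386/37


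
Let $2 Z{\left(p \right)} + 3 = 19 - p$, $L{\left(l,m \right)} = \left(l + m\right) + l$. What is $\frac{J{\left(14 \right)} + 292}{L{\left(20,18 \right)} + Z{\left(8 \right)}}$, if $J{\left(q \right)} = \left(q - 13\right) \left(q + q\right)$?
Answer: $\frac{160}{31} \approx 5.1613$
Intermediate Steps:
$J{\left(q \right)} = 2 q \left(-13 + q\right)$ ($J{\left(q \right)} = \left(-13 + q\right) 2 q = 2 q \left(-13 + q\right)$)
$L{\left(l,m \right)} = m + 2 l$
$Z{\left(p \right)} = 8 - \frac{p}{2}$ ($Z{\left(p \right)} = - \frac{3}{2} + \frac{19 - p}{2} = - \frac{3}{2} - \left(- \frac{19}{2} + \frac{p}{2}\right) = 8 - \frac{p}{2}$)
$\frac{J{\left(14 \right)} + 292}{L{\left(20,18 \right)} + Z{\left(8 \right)}} = \frac{2 \cdot 14 \left(-13 + 14\right) + 292}{\left(18 + 2 \cdot 20\right) + \left(8 - 4\right)} = \frac{2 \cdot 14 \cdot 1 + 292}{\left(18 + 40\right) + \left(8 - 4\right)} = \frac{28 + 292}{58 + 4} = \frac{320}{62} = 320 \cdot \frac{1}{62} = \frac{160}{31}$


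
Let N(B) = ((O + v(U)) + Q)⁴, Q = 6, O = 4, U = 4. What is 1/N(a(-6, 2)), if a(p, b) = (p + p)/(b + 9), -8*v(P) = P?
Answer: 16/130321 ≈ 0.00012277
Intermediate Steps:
v(P) = -P/8
a(p, b) = 2*p/(9 + b) (a(p, b) = (2*p)/(9 + b) = 2*p/(9 + b))
N(B) = 130321/16 (N(B) = ((4 - ⅛*4) + 6)⁴ = ((4 - ½) + 6)⁴ = (7/2 + 6)⁴ = (19/2)⁴ = 130321/16)
1/N(a(-6, 2)) = 1/(130321/16) = 16/130321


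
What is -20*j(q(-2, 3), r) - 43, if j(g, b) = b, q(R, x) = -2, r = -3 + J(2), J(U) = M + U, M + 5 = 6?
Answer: -43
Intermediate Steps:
M = 1 (M = -5 + 6 = 1)
J(U) = 1 + U
r = 0 (r = -3 + (1 + 2) = -3 + 3 = 0)
-20*j(q(-2, 3), r) - 43 = -20*0 - 43 = 0 - 43 = -43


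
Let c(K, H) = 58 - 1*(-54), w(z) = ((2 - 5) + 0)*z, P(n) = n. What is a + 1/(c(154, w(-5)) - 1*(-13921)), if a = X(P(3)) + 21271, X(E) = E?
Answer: 298538043/14033 ≈ 21274.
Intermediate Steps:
w(z) = -3*z (w(z) = (-3 + 0)*z = -3*z)
c(K, H) = 112 (c(K, H) = 58 + 54 = 112)
a = 21274 (a = 3 + 21271 = 21274)
a + 1/(c(154, w(-5)) - 1*(-13921)) = 21274 + 1/(112 - 1*(-13921)) = 21274 + 1/(112 + 13921) = 21274 + 1/14033 = 298538043/14033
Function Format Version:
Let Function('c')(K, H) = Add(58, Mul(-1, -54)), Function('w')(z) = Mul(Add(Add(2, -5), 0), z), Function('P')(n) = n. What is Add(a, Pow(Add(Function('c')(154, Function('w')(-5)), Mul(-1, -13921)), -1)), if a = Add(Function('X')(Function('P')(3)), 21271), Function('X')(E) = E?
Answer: Rational(298538043, 14033) ≈ 21274.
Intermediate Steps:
Function('w')(z) = Mul(-3, z) (Function('w')(z) = Mul(Add(-3, 0), z) = Mul(-3, z))
Function('c')(K, H) = 112 (Function('c')(K, H) = Add(58, 54) = 112)
a = 21274 (a = Add(3, 21271) = 21274)
Add(a, Pow(Add(Function('c')(154, Function('w')(-5)), Mul(-1, -13921)), -1)) = Add(21274, Pow(Add(112, Mul(-1, -13921)), -1)) = Add(21274, Pow(Add(112, 13921), -1)) = Add(21274, Pow(14033, -1)) = Add(21274, Rational(1, 14033)) = Rational(298538043, 14033)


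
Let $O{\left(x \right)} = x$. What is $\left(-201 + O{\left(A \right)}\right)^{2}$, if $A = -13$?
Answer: $45796$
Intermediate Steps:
$\left(-201 + O{\left(A \right)}\right)^{2} = \left(-201 - 13\right)^{2} = \left(-214\right)^{2} = 45796$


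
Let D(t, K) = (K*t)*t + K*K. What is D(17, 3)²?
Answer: 767376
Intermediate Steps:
D(t, K) = K² + K*t² (D(t, K) = K*t² + K² = K² + K*t²)
D(17, 3)² = (3*(3 + 17²))² = (3*(3 + 289))² = (3*292)² = 876² = 767376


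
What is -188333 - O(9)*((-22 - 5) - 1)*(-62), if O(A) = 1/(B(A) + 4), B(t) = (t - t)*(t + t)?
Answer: -188767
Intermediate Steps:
B(t) = 0 (B(t) = 0*(2*t) = 0)
O(A) = 1/4 (O(A) = 1/(0 + 4) = 1/4)
-188333 - O(9)*((-22 - 5) - 1)*(-62) = -188333 - ((-22 - 5) - 1)/4*(-62) = -188333 - (-27 - 1)/4*(-62) = -188333 - (1/4)*(-28)*(-62) = -188333 - (-7)*(-62) = -188333 - 1*434 = -188333 - 434 = -188767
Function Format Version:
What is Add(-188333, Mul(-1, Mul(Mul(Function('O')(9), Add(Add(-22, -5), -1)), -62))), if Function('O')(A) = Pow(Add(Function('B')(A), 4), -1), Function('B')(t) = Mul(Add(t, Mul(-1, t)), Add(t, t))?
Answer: -188767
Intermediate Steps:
Function('B')(t) = 0 (Function('B')(t) = Mul(0, Mul(2, t)) = 0)
Function('O')(A) = Rational(1, 4) (Function('O')(A) = Pow(Add(0, 4), -1) = Pow(4, -1) = Rational(1, 4))
Add(-188333, Mul(-1, Mul(Mul(Function('O')(9), Add(Add(-22, -5), -1)), -62))) = Add(-188333, Mul(-1, Mul(Mul(Rational(1, 4), Add(Add(-22, -5), -1)), -62))) = Add(-188333, Mul(-1, Mul(Mul(Rational(1, 4), Add(-27, -1)), -62))) = Add(-188333, Mul(-1, Mul(Mul(Rational(1, 4), -28), -62))) = Add(-188333, Mul(-1, Mul(-7, -62))) = Add(-188333, Mul(-1, 434)) = Add(-188333, -434) = -188767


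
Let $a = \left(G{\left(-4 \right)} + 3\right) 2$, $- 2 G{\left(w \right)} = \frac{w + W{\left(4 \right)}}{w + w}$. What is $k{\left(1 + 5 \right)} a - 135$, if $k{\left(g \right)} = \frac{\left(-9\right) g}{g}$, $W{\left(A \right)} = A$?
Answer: $-189$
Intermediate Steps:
$G{\left(w \right)} = - \frac{4 + w}{4 w}$ ($G{\left(w \right)} = - \frac{\left(w + 4\right) \frac{1}{w + w}}{2} = - \frac{\left(4 + w\right) \frac{1}{2 w}}{2} = - \frac{\frac{1}{2} \frac{1}{w} \left(4 + w\right)}{2} = - \frac{4 + w}{4 w}$)
$k{\left(g \right)} = -9$
$a = 6$ ($a = \left(\frac{-4 - -4}{4 \left(-4\right)} + 3\right) 2 = \left(\frac{1}{4} \left(- \frac{1}{4}\right) \left(-4 + 4\right) + 3\right) 2 = \left(\frac{1}{4} \left(- \frac{1}{4}\right) 0 + 3\right) 2 = \left(0 + 3\right) 2 = 3 \cdot 2 = 6$)
$k{\left(1 + 5 \right)} a - 135 = \left(-9\right) 6 - 135 = -54 - 135 = -189$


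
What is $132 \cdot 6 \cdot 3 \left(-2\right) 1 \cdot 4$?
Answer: $-19008$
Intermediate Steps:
$132 \cdot 6 \cdot 3 \left(-2\right) 1 \cdot 4 = 132 \cdot 18 \left(\left(-2\right) 4\right) = 132 \cdot 18 \left(-8\right) = 132 \left(-144\right) = -19008$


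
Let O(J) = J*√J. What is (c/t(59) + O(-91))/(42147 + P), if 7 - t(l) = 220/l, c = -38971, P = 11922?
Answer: -2299289/10435317 - 91*I*√91/54069 ≈ -0.22034 - 0.016055*I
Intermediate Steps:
t(l) = 7 - 220/l
O(J) = J^(3/2)
(c/t(59) + O(-91))/(42147 + P) = (-38971/(7 - 220/59) + (-91)^(3/2))/(42147 + 11922) = (-38971/(7 - 220*1/59) - 91*I*√91)/54069 = (-38971/(7 - 220/59) - 91*I*√91)*(1/54069) = (-38971/193/59 - 91*I*√91)*(1/54069) = (-38971*59/193 - 91*I*√91)*(1/54069) = (-2299289/193 - 91*I*√91)*(1/54069) = -2299289/10435317 - 91*I*√91/54069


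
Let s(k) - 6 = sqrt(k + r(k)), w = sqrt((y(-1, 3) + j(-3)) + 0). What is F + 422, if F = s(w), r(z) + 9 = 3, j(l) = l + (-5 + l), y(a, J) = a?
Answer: 428 + sqrt(-6 + 2*I*sqrt(3)) ≈ 428.68 + 2.5425*I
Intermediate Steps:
j(l) = -5 + 2*l
r(z) = -6 (r(z) = -9 + 3 = -6)
w = 2*I*sqrt(3) (w = sqrt((-1 + (-5 + 2*(-3))) + 0) = sqrt((-1 + (-5 - 6)) + 0) = sqrt((-1 - 11) + 0) = sqrt(-12 + 0) = sqrt(-12) = 2*I*sqrt(3) ≈ 3.4641*I)
s(k) = 6 + sqrt(-6 + k) (s(k) = 6 + sqrt(k - 6) = 6 + sqrt(-6 + k))
F = 6 + sqrt(-6 + 2*I*sqrt(3)) ≈ 6.6813 + 2.5425*I
F + 422 = (6 + sqrt(-6 + 2*I*sqrt(3))) + 422 = 428 + sqrt(-6 + 2*I*sqrt(3))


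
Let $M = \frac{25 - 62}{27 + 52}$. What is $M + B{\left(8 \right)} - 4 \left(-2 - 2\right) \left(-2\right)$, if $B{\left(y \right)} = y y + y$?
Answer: $- \frac{182053}{79} \approx -2304.5$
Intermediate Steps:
$B{\left(y \right)} = y + y^{2}$ ($B{\left(y \right)} = y^{2} + y = y + y^{2}$)
$M = - \frac{37}{79} \approx -0.46835$
$M + B{\left(8 \right)} - 4 \left(-2 - 2\right) \left(-2\right) = - \frac{37}{79} + 8 \left(1 + 8\right) - 4 \left(-2 - 2\right) \left(-2\right) = - \frac{37}{79} + 8 \cdot 9 - 4 \left(-2 - 2\right) \left(-2\right) = - \frac{37}{79} + 72 \left(-4\right) \left(-4\right) \left(-2\right) = - \frac{37}{79} + 72 \cdot 16 \left(-2\right) = - \frac{37}{79} + 72 \left(-32\right) = - \frac{37}{79} - 2304 = - \frac{182053}{79}$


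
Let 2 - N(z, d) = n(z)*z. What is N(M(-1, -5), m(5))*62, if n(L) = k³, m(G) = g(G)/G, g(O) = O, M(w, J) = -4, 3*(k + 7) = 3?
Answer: -53444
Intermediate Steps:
k = -6 (k = -7 + (⅓)*3 = -7 + 1 = -6)
m(G) = 1 (m(G) = G/G = 1)
n(L) = -216 (n(L) = (-6)³ = -216)
N(z, d) = 2 + 216*z (N(z, d) = 2 - (-216)*z = 2 + 216*z)
N(M(-1, -5), m(5))*62 = (2 + 216*(-4))*62 = (2 - 864)*62 = -862*62 = -53444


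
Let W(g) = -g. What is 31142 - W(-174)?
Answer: 30968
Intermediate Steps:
31142 - W(-174) = 31142 - (-1)*(-174) = 31142 - 1*174 = 31142 - 174 = 30968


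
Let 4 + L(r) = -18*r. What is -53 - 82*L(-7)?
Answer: -10057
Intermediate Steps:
L(r) = -4 - 18*r
-53 - 82*L(-7) = -53 - 82*(-4 - 18*(-7)) = -53 - 82*(-4 + 126) = -53 - 82*122 = -53 - 10004 = -10057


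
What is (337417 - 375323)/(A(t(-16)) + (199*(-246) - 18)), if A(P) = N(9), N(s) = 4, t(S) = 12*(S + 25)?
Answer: 18953/24484 ≈ 0.77410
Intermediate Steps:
t(S) = 300 + 12*S (t(S) = 12*(25 + S) = 300 + 12*S)
A(P) = 4
(337417 - 375323)/(A(t(-16)) + (199*(-246) - 18)) = (337417 - 375323)/(4 + (199*(-246) - 18)) = -37906/(4 + (-48954 - 18)) = -37906/(4 - 48972) = -37906/(-48968) = -37906*(-1/48968) = 18953/24484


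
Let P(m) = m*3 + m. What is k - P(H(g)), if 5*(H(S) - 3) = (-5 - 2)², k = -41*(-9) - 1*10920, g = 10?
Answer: -53011/5 ≈ -10602.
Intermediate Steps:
k = -10551 (k = 369 - 10920 = -10551)
H(S) = 64/5 (H(S) = 3 + (-5 - 2)²/5 = 3 + (⅕)*(-7)² = 3 + (⅕)*49 = 3 + 49/5 = 64/5)
P(m) = 4*m (P(m) = 3*m + m = 4*m)
k - P(H(g)) = -10551 - 4*64/5 = -10551 - 1*256/5 = -10551 - 256/5 = -53011/5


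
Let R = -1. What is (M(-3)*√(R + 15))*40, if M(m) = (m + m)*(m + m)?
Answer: 1440*√14 ≈ 5388.0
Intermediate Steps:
M(m) = 4*m² (M(m) = (2*m)*(2*m) = 4*m²)
(M(-3)*√(R + 15))*40 = ((4*(-3)²)*√(-1 + 15))*40 = ((4*9)*√14)*40 = (36*√14)*40 = 1440*√14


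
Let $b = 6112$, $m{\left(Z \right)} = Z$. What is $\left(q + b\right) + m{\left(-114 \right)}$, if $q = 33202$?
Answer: $39200$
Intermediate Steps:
$\left(q + b\right) + m{\left(-114 \right)} = \left(33202 + 6112\right) - 114 = 39314 - 114 = 39200$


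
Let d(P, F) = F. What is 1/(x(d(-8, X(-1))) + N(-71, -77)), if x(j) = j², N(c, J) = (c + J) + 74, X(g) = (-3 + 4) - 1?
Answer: -1/74 ≈ -0.013514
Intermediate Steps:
X(g) = 0 (X(g) = 1 - 1 = 0)
N(c, J) = 74 + J + c (N(c, J) = (J + c) + 74 = 74 + J + c)
1/(x(d(-8, X(-1))) + N(-71, -77)) = 1/(0² + (74 - 77 - 71)) = 1/(0 - 74) = 1/(-74) = -1/74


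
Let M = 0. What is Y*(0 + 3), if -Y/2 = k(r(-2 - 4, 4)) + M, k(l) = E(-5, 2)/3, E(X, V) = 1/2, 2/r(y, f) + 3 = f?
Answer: -1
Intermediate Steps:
r(y, f) = 2/(-3 + f)
E(X, V) = ½ (E(X, V) = 1*(½) = ½)
k(l) = ⅙ (k(l) = (½)/3 = (½)*(⅓) = ⅙)
Y = -⅓ (Y = -2*(⅙ + 0) = -2*⅙ = -⅓ ≈ -0.33333)
Y*(0 + 3) = -(0 + 3)/3 = -⅓*3 = -1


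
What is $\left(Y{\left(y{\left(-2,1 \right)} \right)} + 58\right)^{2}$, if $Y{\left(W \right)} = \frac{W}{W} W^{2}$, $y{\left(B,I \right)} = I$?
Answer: $3481$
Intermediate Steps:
$Y{\left(W \right)} = W^{2}$ ($Y{\left(W \right)} = 1 W^{2} = W^{2}$)
$\left(Y{\left(y{\left(-2,1 \right)} \right)} + 58\right)^{2} = \left(1^{2} + 58\right)^{2} = \left(1 + 58\right)^{2} = 59^{2} = 3481$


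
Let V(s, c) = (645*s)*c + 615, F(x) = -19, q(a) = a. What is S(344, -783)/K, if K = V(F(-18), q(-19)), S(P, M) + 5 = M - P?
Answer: -283/58365 ≈ -0.0048488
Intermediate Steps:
S(P, M) = -5 + M - P (S(P, M) = -5 + (M - P) = -5 + M - P)
V(s, c) = 615 + 645*c*s (V(s, c) = 645*c*s + 615 = 615 + 645*c*s)
K = 233460 (K = 615 + 645*(-19)*(-19) = 615 + 232845 = 233460)
S(344, -783)/K = (-5 - 783 - 1*344)/233460 = (-5 - 783 - 344)*(1/233460) = -1132*1/233460 = -283/58365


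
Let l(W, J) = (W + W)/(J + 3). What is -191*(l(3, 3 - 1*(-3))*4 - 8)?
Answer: 3056/3 ≈ 1018.7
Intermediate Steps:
l(W, J) = 2*W/(3 + J) (l(W, J) = (2*W)/(3 + J) = 2*W/(3 + J))
-191*(l(3, 3 - 1*(-3))*4 - 8) = -191*((2*3/(3 + (3 - 1*(-3))))*4 - 8) = -191*((2*3/(3 + (3 + 3)))*4 - 8) = -191*((2*3/(3 + 6))*4 - 8) = -191*((2*3/9)*4 - 8) = -191*((2*3*(⅑))*4 - 8) = -191*((⅔)*4 - 8) = -191*(8/3 - 8) = -191*(-16/3) = 3056/3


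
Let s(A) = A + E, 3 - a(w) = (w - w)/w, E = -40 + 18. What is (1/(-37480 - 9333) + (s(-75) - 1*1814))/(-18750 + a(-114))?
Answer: 89459644/877603311 ≈ 0.10194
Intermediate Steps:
E = -22
a(w) = 3 (a(w) = 3 - (w - w)/w = 3 - 0/w = 3 - 1*0 = 3 + 0 = 3)
s(A) = -22 + A (s(A) = A - 22 = -22 + A)
(1/(-37480 - 9333) + (s(-75) - 1*1814))/(-18750 + a(-114)) = (1/(-37480 - 9333) + ((-22 - 75) - 1*1814))/(-18750 + 3) = (1/(-46813) + (-97 - 1814))/(-18747) = (-1/46813 - 1911)*(-1/18747) = -89459644/46813*(-1/18747) = 89459644/877603311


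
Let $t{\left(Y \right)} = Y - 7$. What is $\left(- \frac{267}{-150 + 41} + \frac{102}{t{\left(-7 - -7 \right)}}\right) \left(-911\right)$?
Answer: $\frac{8425839}{763} \approx 11043.0$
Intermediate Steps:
$t{\left(Y \right)} = -7 + Y$
$\left(- \frac{267}{-150 + 41} + \frac{102}{t{\left(-7 - -7 \right)}}\right) \left(-911\right) = \left(- \frac{267}{-150 + 41} + \frac{102}{-7 - 0}\right) \left(-911\right) = \left(- \frac{267}{-109} + \frac{102}{-7 + \left(-7 + 7\right)}\right) \left(-911\right) = \left(\left(-267\right) \left(- \frac{1}{109}\right) + \frac{102}{-7 + 0}\right) \left(-911\right) = \left(\frac{267}{109} + \frac{102}{-7}\right) \left(-911\right) = \left(\frac{267}{109} + 102 \left(- \frac{1}{7}\right)\right) \left(-911\right) = \left(\frac{267}{109} - \frac{102}{7}\right) \left(-911\right) = \left(- \frac{9249}{763}\right) \left(-911\right) = \frac{8425839}{763}$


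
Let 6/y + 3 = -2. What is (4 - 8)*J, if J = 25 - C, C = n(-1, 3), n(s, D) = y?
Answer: -524/5 ≈ -104.80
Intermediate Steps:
y = -6/5 (y = 6/(-3 - 2) = 6/(-5) = 6*(-1/5) = -6/5 ≈ -1.2000)
n(s, D) = -6/5
C = -6/5 ≈ -1.2000
J = 131/5 (J = 25 - 1*(-6/5) = 25 + 6/5 = 131/5 ≈ 26.200)
(4 - 8)*J = (4 - 8)*(131/5) = -4*131/5 = -524/5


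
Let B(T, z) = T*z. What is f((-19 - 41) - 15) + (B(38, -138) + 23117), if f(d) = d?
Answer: 17798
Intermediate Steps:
f((-19 - 41) - 15) + (B(38, -138) + 23117) = ((-19 - 41) - 15) + (38*(-138) + 23117) = (-60 - 15) + (-5244 + 23117) = -75 + 17873 = 17798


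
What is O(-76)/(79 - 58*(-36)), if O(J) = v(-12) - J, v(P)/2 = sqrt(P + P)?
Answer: 76/2167 + 4*I*sqrt(6)/2167 ≈ 0.035072 + 0.0045214*I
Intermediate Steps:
v(P) = 2*sqrt(2)*sqrt(P) (v(P) = 2*sqrt(P + P) = 2*sqrt(2*P) = 2*(sqrt(2)*sqrt(P)) = 2*sqrt(2)*sqrt(P))
O(J) = -J + 4*I*sqrt(6) (O(J) = 2*sqrt(2)*sqrt(-12) - J = 2*sqrt(2)*(2*I*sqrt(3)) - J = 4*I*sqrt(6) - J = -J + 4*I*sqrt(6))
O(-76)/(79 - 58*(-36)) = (-1*(-76) + 4*I*sqrt(6))/(79 - 58*(-36)) = (76 + 4*I*sqrt(6))/(79 + 2088) = (76 + 4*I*sqrt(6))/2167 = (76 + 4*I*sqrt(6))*(1/2167) = 76/2167 + 4*I*sqrt(6)/2167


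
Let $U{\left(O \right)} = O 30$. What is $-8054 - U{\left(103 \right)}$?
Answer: $-11144$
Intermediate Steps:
$U{\left(O \right)} = 30 O$
$-8054 - U{\left(103 \right)} = -8054 - 30 \cdot 103 = -8054 - 3090 = -11144$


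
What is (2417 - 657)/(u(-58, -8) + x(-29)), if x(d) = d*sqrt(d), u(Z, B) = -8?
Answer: -1280/2223 + 4640*I*sqrt(29)/2223 ≈ -0.5758 + 11.24*I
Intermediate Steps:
x(d) = d**(3/2)
(2417 - 657)/(u(-58, -8) + x(-29)) = (2417 - 657)/(-8 + (-29)**(3/2)) = 1760/(-8 - 29*I*sqrt(29))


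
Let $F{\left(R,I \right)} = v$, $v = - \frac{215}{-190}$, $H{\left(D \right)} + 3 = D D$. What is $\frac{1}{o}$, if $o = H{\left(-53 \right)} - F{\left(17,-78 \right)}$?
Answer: $\frac{38}{106585} \approx 0.00035652$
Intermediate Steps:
$H{\left(D \right)} = -3 + D^{2}$ ($H{\left(D \right)} = -3 + D D = -3 + D^{2}$)
$v = \frac{43}{38}$ ($v = \left(-215\right) \left(- \frac{1}{190}\right) = \frac{43}{38} \approx 1.1316$)
$F{\left(R,I \right)} = \frac{43}{38}$
$o = \frac{106585}{38}$ ($o = \left(-3 + \left(-53\right)^{2}\right) - \frac{43}{38} = \left(-3 + 2809\right) - \frac{43}{38} = 2806 - \frac{43}{38} = \frac{106585}{38} \approx 2804.9$)
$\frac{1}{o} = \frac{1}{\frac{106585}{38}} = \frac{38}{106585}$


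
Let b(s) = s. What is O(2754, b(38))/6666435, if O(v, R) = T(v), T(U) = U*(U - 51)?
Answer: 275706/246905 ≈ 1.1166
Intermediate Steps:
T(U) = U*(-51 + U)
O(v, R) = v*(-51 + v)
O(2754, b(38))/6666435 = (2754*(-51 + 2754))/6666435 = (2754*2703)*(1/6666435) = 7444062*(1/6666435) = 275706/246905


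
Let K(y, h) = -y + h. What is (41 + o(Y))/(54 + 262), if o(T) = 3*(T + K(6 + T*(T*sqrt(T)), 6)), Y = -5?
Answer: 13/158 - 75*I*sqrt(5)/316 ≈ 0.082278 - 0.53071*I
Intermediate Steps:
K(y, h) = h - y
o(T) = -3*T**(5/2) + 3*T (o(T) = 3*(T + (6 - (6 + T*(T*sqrt(T))))) = 3*(T + (6 - (6 + T*T**(3/2)))) = 3*(T + (6 - (6 + T**(5/2)))) = 3*(T + (6 + (-6 - T**(5/2)))) = 3*(T - T**(5/2)) = -3*T**(5/2) + 3*T)
(41 + o(Y))/(54 + 262) = (41 + (-75*I*sqrt(5) + 3*(-5)))/(54 + 262) = (41 + (-75*I*sqrt(5) - 15))/316 = (41 + (-75*I*sqrt(5) - 15))*(1/316) = (41 + (-15 - 75*I*sqrt(5)))*(1/316) = (26 - 75*I*sqrt(5))*(1/316) = 13/158 - 75*I*sqrt(5)/316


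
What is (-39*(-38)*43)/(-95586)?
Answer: -10621/15931 ≈ -0.66669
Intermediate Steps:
(-39*(-38)*43)/(-95586) = (1482*43)*(-1/95586) = 63726*(-1/95586) = -10621/15931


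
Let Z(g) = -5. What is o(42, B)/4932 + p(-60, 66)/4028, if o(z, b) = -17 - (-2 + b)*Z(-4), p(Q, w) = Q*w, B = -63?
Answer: -290393/275918 ≈ -1.0525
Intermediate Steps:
o(z, b) = -27 + 5*b (o(z, b) = -17 - (-2 + b)*(-5) = -17 - (10 - 5*b) = -17 + (-10 + 5*b) = -27 + 5*b)
o(42, B)/4932 + p(-60, 66)/4028 = (-27 + 5*(-63))/4932 - 60*66/4028 = (-27 - 315)*(1/4932) - 3960*1/4028 = -342*1/4932 - 990/1007 = -19/274 - 990/1007 = -290393/275918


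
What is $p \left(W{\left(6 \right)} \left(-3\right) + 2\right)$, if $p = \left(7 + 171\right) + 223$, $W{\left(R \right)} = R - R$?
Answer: $802$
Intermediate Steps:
$W{\left(R \right)} = 0$
$p = 401$ ($p = 178 + 223 = 401$)
$p \left(W{\left(6 \right)} \left(-3\right) + 2\right) = 401 \left(0 \left(-3\right) + 2\right) = 401 \left(0 + 2\right) = 401 \cdot 2 = 802$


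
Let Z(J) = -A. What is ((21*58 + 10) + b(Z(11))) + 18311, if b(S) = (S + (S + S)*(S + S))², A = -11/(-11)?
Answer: 19548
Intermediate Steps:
A = 1 (A = -11*(-1/11) = 1)
Z(J) = -1 (Z(J) = -1*1 = -1)
b(S) = (S + 4*S²)² (b(S) = (S + (2*S)*(2*S))² = (S + 4*S²)²)
((21*58 + 10) + b(Z(11))) + 18311 = ((21*58 + 10) + (-1)²*(1 + 4*(-1))²) + 18311 = ((1218 + 10) + 1*(1 - 4)²) + 18311 = (1228 + 1*(-3)²) + 18311 = (1228 + 1*9) + 18311 = (1228 + 9) + 18311 = 1237 + 18311 = 19548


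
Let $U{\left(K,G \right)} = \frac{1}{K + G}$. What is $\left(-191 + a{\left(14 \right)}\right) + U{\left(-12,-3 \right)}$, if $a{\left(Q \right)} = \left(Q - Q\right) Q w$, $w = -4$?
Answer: $- \frac{2866}{15} \approx -191.07$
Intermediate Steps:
$a{\left(Q \right)} = 0$ ($a{\left(Q \right)} = \left(Q - Q\right) Q \left(-4\right) = 0 Q \left(-4\right) = 0 \left(-4\right) = 0$)
$U{\left(K,G \right)} = \frac{1}{G + K}$
$\left(-191 + a{\left(14 \right)}\right) + U{\left(-12,-3 \right)} = \left(-191 + 0\right) + \frac{1}{-3 - 12} = -191 + \frac{1}{-15} = -191 - \frac{1}{15} = - \frac{2866}{15}$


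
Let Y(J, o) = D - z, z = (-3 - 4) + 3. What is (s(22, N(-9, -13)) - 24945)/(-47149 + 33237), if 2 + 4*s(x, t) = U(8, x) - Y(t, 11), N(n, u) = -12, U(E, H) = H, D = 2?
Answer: 49883/27824 ≈ 1.7928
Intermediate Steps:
z = -4 (z = -7 + 3 = -4)
Y(J, o) = 6 (Y(J, o) = 2 - 1*(-4) = 2 + 4 = 6)
s(x, t) = -2 + x/4 (s(x, t) = -1/2 + (x - 1*6)/4 = -1/2 + (x - 6)/4 = -1/2 + (-6 + x)/4 = -1/2 + (-3/2 + x/4) = -2 + x/4)
(s(22, N(-9, -13)) - 24945)/(-47149 + 33237) = ((-2 + (1/4)*22) - 24945)/(-47149 + 33237) = ((-2 + 11/2) - 24945)/(-13912) = (7/2 - 24945)*(-1/13912) = -49883/2*(-1/13912) = 49883/27824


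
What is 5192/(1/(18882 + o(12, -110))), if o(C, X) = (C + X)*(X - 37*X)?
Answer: -1916876016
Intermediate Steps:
o(C, X) = -36*X*(C + X) (o(C, X) = (C + X)*(-36*X) = -36*X*(C + X))
5192/(1/(18882 + o(12, -110))) = 5192/(1/(18882 - 36*(-110)*(12 - 110))) = 5192/(1/(18882 - 36*(-110)*(-98))) = 5192/(1/(18882 - 388080)) = 5192/(1/(-369198)) = 5192/(-1/369198) = 5192*(-369198) = -1916876016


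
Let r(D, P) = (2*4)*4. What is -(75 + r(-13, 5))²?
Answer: -11449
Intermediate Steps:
r(D, P) = 32 (r(D, P) = 8*4 = 32)
-(75 + r(-13, 5))² = -(75 + 32)² = -1*107² = -1*11449 = -11449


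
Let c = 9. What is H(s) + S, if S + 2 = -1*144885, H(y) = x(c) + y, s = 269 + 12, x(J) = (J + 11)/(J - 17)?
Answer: -289217/2 ≈ -1.4461e+5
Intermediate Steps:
x(J) = (11 + J)/(-17 + J)
s = 281
H(y) = -5/2 + y (H(y) = (11 + 9)/(-17 + 9) + y = 20/(-8) + y = -⅛*20 + y = -5/2 + y)
S = -144887 (S = -2 - 1*144885 = -2 - 144885 = -144887)
H(s) + S = (-5/2 + 281) - 144887 = 557/2 - 144887 = -289217/2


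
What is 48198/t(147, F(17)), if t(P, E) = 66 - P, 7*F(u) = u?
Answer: -16066/27 ≈ -595.04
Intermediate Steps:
F(u) = u/7
48198/t(147, F(17)) = 48198/(66 - 1*147) = 48198/(66 - 147) = 48198/(-81) = 48198*(-1/81) = -16066/27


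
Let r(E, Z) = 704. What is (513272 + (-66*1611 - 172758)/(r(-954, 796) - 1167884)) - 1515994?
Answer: -97529732073/97265 ≈ -1.0027e+6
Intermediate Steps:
(513272 + (-66*1611 - 172758)/(r(-954, 796) - 1167884)) - 1515994 = (513272 + (-66*1611 - 172758)/(704 - 1167884)) - 1515994 = (513272 + (-106326 - 172758)/(-1167180)) - 1515994 = (513272 - 279084*(-1/1167180)) - 1515994 = (513272 + 23257/97265) - 1515994 = 49923424337/97265 - 1515994 = -97529732073/97265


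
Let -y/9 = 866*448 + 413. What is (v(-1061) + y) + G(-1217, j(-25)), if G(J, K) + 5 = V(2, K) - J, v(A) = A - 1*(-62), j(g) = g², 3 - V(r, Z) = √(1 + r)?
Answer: -3495213 - √3 ≈ -3.4952e+6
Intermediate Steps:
V(r, Z) = 3 - √(1 + r)
v(A) = 62 + A (v(A) = A + 62 = 62 + A)
G(J, K) = -2 - J - √3 (G(J, K) = -5 + ((3 - √(1 + 2)) - J) = -5 + ((3 - √3) - J) = -5 + (3 - J - √3) = -2 - J - √3)
y = -3495429 (y = -9*(866*448 + 413) = -9*(387968 + 413) = -9*388381 = -3495429)
(v(-1061) + y) + G(-1217, j(-25)) = ((62 - 1061) - 3495429) + (-2 - 1*(-1217) - √3) = (-999 - 3495429) + (-2 + 1217 - √3) = -3496428 + (1215 - √3) = -3495213 - √3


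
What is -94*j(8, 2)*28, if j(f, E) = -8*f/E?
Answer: 84224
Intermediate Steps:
j(f, E) = -8*f/E
-94*j(8, 2)*28 = -(-752)*8/2*28 = -94*(-32)*28 = 3008*28 = 84224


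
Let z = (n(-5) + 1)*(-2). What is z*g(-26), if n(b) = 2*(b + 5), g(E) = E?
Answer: 52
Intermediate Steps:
n(b) = 10 + 2*b (n(b) = 2*(5 + b) = 10 + 2*b)
z = -2 (z = ((10 + 2*(-5)) + 1)*(-2) = ((10 - 10) + 1)*(-2) = (0 + 1)*(-2) = 1*(-2) = -2)
z*g(-26) = -2*(-26) = 52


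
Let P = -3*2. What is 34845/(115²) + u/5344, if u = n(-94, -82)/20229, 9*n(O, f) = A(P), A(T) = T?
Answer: 49133166077/18647901360 ≈ 2.6348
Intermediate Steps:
P = -6
n(O, f) = -⅔ (n(O, f) = (⅑)*(-6) = -⅔)
u = -2/60687 (u = -⅔/20229 = -⅔*1/20229 = -2/60687 ≈ -3.2956e-5)
34845/(115²) + u/5344 = 34845/(115²) - 2/60687/5344 = 34845/13225 - 2/60687*1/5344 = 34845*(1/13225) - 1/162155664 = 303/115 - 1/162155664 = 49133166077/18647901360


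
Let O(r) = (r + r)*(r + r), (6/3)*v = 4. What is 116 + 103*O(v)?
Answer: 1764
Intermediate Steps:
v = 2 (v = (½)*4 = 2)
O(r) = 4*r² (O(r) = (2*r)*(2*r) = 4*r²)
116 + 103*O(v) = 116 + 103*(4*2²) = 116 + 103*(4*4) = 116 + 103*16 = 116 + 1648 = 1764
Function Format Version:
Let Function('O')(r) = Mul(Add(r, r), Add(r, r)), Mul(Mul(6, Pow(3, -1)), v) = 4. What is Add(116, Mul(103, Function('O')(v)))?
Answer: 1764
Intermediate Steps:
v = 2 (v = Mul(Rational(1, 2), 4) = 2)
Function('O')(r) = Mul(4, Pow(r, 2)) (Function('O')(r) = Mul(Mul(2, r), Mul(2, r)) = Mul(4, Pow(r, 2)))
Add(116, Mul(103, Function('O')(v))) = Add(116, Mul(103, Mul(4, Pow(2, 2)))) = Add(116, Mul(103, Mul(4, 4))) = Add(116, Mul(103, 16)) = Add(116, 1648) = 1764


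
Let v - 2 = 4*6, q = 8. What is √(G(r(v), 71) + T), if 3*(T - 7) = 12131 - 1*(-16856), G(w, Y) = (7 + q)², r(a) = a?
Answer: √89049/3 ≈ 99.470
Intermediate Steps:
v = 26 (v = 2 + 4*6 = 2 + 24 = 26)
G(w, Y) = 225 (G(w, Y) = (7 + 8)² = 15² = 225)
T = 29008/3 (T = 7 + (12131 - 1*(-16856))/3 = 7 + (12131 + 16856)/3 = 7 + (⅓)*28987 = 7 + 28987/3 = 29008/3 ≈ 9669.3)
√(G(r(v), 71) + T) = √(225 + 29008/3) = √(29683/3) = √89049/3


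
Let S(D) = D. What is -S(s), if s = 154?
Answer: -154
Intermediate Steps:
-S(s) = -1*154 = -154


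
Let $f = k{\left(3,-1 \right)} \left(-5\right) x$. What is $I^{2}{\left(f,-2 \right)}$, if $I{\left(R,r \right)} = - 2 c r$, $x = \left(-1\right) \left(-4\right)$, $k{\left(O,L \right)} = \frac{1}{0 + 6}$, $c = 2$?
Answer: $64$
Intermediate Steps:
$k{\left(O,L \right)} = \frac{1}{6}$
$x = 4$
$f = - \frac{10}{3}$ ($f = \frac{1}{6} \left(-5\right) 4 = \left(- \frac{5}{6}\right) 4 = - \frac{10}{3} \approx -3.3333$)
$I{\left(R,r \right)} = - 4 r$ ($I{\left(R,r \right)} = \left(-2\right) 2 r = - 4 r$)
$I^{2}{\left(f,-2 \right)} = \left(\left(-4\right) \left(-2\right)\right)^{2} = 8^{2} = 64$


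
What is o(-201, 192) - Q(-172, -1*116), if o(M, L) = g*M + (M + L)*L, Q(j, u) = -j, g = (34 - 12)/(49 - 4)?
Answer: -29974/15 ≈ -1998.3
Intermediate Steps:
g = 22/45 ≈ 0.48889
o(M, L) = 22*M/45 + L*(L + M) (o(M, L) = 22*M/45 + (M + L)*L = 22*M/45 + (L + M)*L = 22*M/45 + L*(L + M))
o(-201, 192) - Q(-172, -1*116) = (192² + (22/45)*(-201) + 192*(-201)) - (-1)*(-172) = (36864 - 1474/15 - 38592) - 1*172 = -27394/15 - 172 = -29974/15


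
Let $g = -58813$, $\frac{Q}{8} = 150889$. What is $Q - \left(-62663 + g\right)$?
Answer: $1328588$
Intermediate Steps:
$Q = 1207112$ ($Q = 8 \cdot 150889 = 1207112$)
$Q - \left(-62663 + g\right) = 1207112 - \left(-62663 - 58813\right) = 1207112 - -121476 = 1207112 + 121476 = 1328588$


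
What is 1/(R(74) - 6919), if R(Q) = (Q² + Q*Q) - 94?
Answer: 1/3939 ≈ 0.00025387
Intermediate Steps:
R(Q) = -94 + 2*Q² (R(Q) = (Q² + Q²) - 94 = 2*Q² - 94 = -94 + 2*Q²)
1/(R(74) - 6919) = 1/((-94 + 2*74²) - 6919) = 1/((-94 + 2*5476) - 6919) = 1/((-94 + 10952) - 6919) = 1/(10858 - 6919) = 1/3939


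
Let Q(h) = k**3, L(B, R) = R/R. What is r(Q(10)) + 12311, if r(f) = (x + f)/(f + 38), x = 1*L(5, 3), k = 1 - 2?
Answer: 12311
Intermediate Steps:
L(B, R) = 1
k = -1
x = 1 (x = 1*1 = 1)
Q(h) = -1 (Q(h) = (-1)**3 = -1)
r(f) = (1 + f)/(38 + f) (r(f) = (1 + f)/(f + 38) = (1 + f)/(38 + f))
r(Q(10)) + 12311 = (1 - 1)/(38 - 1) + 12311 = 0/37 + 12311 = (1/37)*0 + 12311 = 0 + 12311 = 12311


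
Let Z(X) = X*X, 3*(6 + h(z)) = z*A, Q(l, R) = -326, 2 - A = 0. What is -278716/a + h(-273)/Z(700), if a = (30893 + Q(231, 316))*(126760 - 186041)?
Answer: -51023279369/221975185057500 ≈ -0.00022986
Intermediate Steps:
A = 2 (A = 2 - 1*0 = 2 + 0 = 2)
h(z) = -6 + 2*z/3 (h(z) = -6 + (z*2)/3 = -6 + (2*z)/3 = -6 + 2*z/3)
Z(X) = X²
a = -1812042327 (a = (30893 - 326)*(126760 - 186041) = 30567*(-59281) = -1812042327)
-278716/a + h(-273)/Z(700) = -278716/(-1812042327) + (-6 + (⅔)*(-273))/(700²) = -278716*(-1/1812042327) + (-6 - 182)/490000 = 278716/1812042327 - 188*1/490000 = 278716/1812042327 - 47/122500 = -51023279369/221975185057500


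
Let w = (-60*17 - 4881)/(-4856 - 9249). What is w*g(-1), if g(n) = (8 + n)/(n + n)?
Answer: -5901/4030 ≈ -1.4643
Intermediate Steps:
w = 843/2015 (w = (-1020 - 4881)/(-14105) = -5901*(-1/14105) = 843/2015 ≈ 0.41836)
g(n) = (8 + n)/(2*n) (g(n) = (8 + n)/((2*n)) = (8 + n)*(1/(2*n)) = (8 + n)/(2*n))
w*g(-1) = 843*((½)*(8 - 1)/(-1))/2015 = 843*((½)*(-1)*7)/2015 = (843/2015)*(-7/2) = -5901/4030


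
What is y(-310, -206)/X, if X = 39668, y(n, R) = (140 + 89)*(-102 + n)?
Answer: -23587/9917 ≈ -2.3784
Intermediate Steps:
y(n, R) = -23358 + 229*n (y(n, R) = 229*(-102 + n) = -23358 + 229*n)
y(-310, -206)/X = (-23358 + 229*(-310))/39668 = (-23358 - 70990)*(1/39668) = -94348*1/39668 = -23587/9917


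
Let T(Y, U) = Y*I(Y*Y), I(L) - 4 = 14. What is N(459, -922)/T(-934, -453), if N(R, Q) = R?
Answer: -51/1868 ≈ -0.027302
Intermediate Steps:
I(L) = 18 (I(L) = 4 + 14 = 18)
T(Y, U) = 18*Y (T(Y, U) = Y*18 = 18*Y)
N(459, -922)/T(-934, -453) = 459/((18*(-934))) = 459/(-16812) = 459*(-1/16812) = -51/1868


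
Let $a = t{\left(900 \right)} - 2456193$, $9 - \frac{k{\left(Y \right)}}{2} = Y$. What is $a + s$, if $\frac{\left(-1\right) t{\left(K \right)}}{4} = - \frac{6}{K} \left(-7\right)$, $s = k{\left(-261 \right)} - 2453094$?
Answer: $- \frac{368156039}{75} \approx -4.9087 \cdot 10^{6}$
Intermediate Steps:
$k{\left(Y \right)} = 18 - 2 Y$
$s = -2452554$ ($s = \left(18 - -522\right) - 2453094 = \left(18 + 522\right) - 2453094 = 540 - 2453094 = -2452554$)
$t{\left(K \right)} = - \frac{168}{K}$ ($t{\left(K \right)} = - 4 - \frac{6}{K} \left(-7\right) = - 4 \frac{42}{K} = - \frac{168}{K}$)
$a = - \frac{184214489}{75}$ ($a = - \frac{168}{900} - 2456193 = \left(-168\right) \frac{1}{900} - 2456193 = - \frac{14}{75} - 2456193 = - \frac{184214489}{75} \approx -2.4562 \cdot 10^{6}$)
$a + s = - \frac{184214489}{75} - 2452554 = - \frac{368156039}{75}$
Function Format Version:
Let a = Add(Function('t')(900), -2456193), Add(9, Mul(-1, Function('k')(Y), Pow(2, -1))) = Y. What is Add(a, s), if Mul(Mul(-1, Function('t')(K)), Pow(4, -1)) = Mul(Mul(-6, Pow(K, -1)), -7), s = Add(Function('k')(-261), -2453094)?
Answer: Rational(-368156039, 75) ≈ -4.9087e+6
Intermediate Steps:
Function('k')(Y) = Add(18, Mul(-2, Y))
s = -2452554 (s = Add(Add(18, Mul(-2, -261)), -2453094) = Add(Add(18, 522), -2453094) = Add(540, -2453094) = -2452554)
Function('t')(K) = Mul(-168, Pow(K, -1)) (Function('t')(K) = Mul(-4, Mul(Mul(-6, Pow(K, -1)), -7)) = Mul(-4, Mul(42, Pow(K, -1))) = Mul(-168, Pow(K, -1)))
a = Rational(-184214489, 75) (a = Add(Mul(-168, Pow(900, -1)), -2456193) = Add(Mul(-168, Rational(1, 900)), -2456193) = Add(Rational(-14, 75), -2456193) = Rational(-184214489, 75) ≈ -2.4562e+6)
Add(a, s) = Add(Rational(-184214489, 75), -2452554) = Rational(-368156039, 75)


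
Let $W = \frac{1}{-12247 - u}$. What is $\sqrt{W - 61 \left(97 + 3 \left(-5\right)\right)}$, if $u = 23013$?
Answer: $\frac{19 i \sqrt{4306665215}}{17630} \approx 70.725 i$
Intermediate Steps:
$W = - \frac{1}{35260}$ ($W = \frac{1}{-12247 - 23013} = \frac{1}{-35260} = - \frac{1}{35260} \approx -2.8361 \cdot 10^{-5}$)
$\sqrt{W - 61 \left(97 + 3 \left(-5\right)\right)} = \sqrt{- \frac{1}{35260} - 61 \left(97 + 3 \left(-5\right)\right)} = \sqrt{- \frac{1}{35260} - 61 \left(97 - 15\right)} = \sqrt{- \frac{1}{35260} - 5002} = \sqrt{- \frac{176370521}{35260}} = \frac{19 i \sqrt{4306665215}}{17630}$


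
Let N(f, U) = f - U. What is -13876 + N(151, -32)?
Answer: -13693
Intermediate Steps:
-13876 + N(151, -32) = -13876 + (151 - 1*(-32)) = -13876 + (151 + 32) = -13876 + 183 = -13693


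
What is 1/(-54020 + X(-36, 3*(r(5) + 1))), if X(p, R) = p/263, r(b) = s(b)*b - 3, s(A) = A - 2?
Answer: -263/14207296 ≈ -1.8512e-5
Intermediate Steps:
s(A) = -2 + A
r(b) = -3 + b*(-2 + b) (r(b) = (-2 + b)*b - 3 = b*(-2 + b) - 3 = -3 + b*(-2 + b))
X(p, R) = p/263 (X(p, R) = p*(1/263) = p/263)
1/(-54020 + X(-36, 3*(r(5) + 1))) = 1/(-54020 + (1/263)*(-36)) = 1/(-54020 - 36/263) = 1/(-14207296/263) = -263/14207296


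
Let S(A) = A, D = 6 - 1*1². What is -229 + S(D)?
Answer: -224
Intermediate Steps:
D = 5 (D = 6 - 1*1 = 6 - 1 = 5)
-229 + S(D) = -229 + 5 = -224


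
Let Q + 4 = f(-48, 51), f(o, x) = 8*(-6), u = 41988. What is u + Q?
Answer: 41936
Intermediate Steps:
f(o, x) = -48
Q = -52 (Q = -4 - 48 = -52)
u + Q = 41988 - 52 = 41936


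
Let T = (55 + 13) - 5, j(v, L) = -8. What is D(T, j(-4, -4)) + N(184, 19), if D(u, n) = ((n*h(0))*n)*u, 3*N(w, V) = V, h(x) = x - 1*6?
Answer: -72557/3 ≈ -24186.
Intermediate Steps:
h(x) = -6 + x (h(x) = x - 6 = -6 + x)
N(w, V) = V/3
T = 63 (T = 68 - 5 = 63)
D(u, n) = -6*u*n**2 (D(u, n) = ((n*(-6 + 0))*n)*u = ((n*(-6))*n)*u = ((-6*n)*n)*u = (-6*n**2)*u = -6*u*n**2)
D(T, j(-4, -4)) + N(184, 19) = -6*63*(-8)**2 + (1/3)*19 = -6*63*64 + 19/3 = -24192 + 19/3 = -72557/3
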